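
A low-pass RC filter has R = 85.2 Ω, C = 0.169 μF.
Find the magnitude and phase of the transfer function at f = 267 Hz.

Step 1 — Angular frequency: ω = 2π·267 = 1678 rad/s.
Step 2 — Transfer function: H(jω) = 1/(1 + jωRC).
Step 3 — Denominator: 1 + jωRC = 1 + j·1678·85.2·1.69e-07 = 1 + j0.02416.
Step 4 — H = 0.9994 - j0.02414.
Step 5 — Magnitude: |H| = 0.9997 (-0.0 dB); phase: φ = -1.4°.

|H| = 0.9997 (-0.0 dB), φ = -1.4°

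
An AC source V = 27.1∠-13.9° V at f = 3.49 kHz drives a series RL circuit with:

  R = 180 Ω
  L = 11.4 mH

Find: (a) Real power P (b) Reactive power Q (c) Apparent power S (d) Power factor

Step 1 — Angular frequency: ω = 2π·f = 2π·3490 = 2.193e+04 rad/s.
Step 2 — Component impedances:
  R: Z = R = 180 Ω
  L: Z = jωL = j·2.193e+04·0.0114 = 0 + j250 Ω
Step 3 — Series combination: Z_total = R + L = 180 + j250 Ω = 308∠54.2° Ω.
Step 4 — Source phasor: V = 27.1∠-13.9° V = 26.31 - j6.51 V.
Step 5 — Current: I = V / Z = 0.03275 - j0.08165 A = 0.08797∠-68.1° A.
Step 6 — Complex power: S = V·I* = 1.393 + j1.935 VA.
Step 7 — Real power: P = Re(S) = 1.393 W.
Step 8 — Reactive power: Q = Im(S) = 1.935 VAR.
Step 9 — Apparent power: |S| = 2.384 VA.
Step 10 — Power factor: PF = P/|S| = 0.5843 (lagging).

(a) P = 1.393 W  (b) Q = 1.935 VAR  (c) S = 2.384 VA  (d) PF = 0.5843 (lagging)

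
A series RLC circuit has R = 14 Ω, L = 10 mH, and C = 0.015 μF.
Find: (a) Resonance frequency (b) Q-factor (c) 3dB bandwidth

Step 1 — Resonance condition Im(Z)=0 gives ω₀ = 1/√(LC).
Step 2 — ω₀ = 1/√(0.01·1.5e-08) = 8.165e+04 rad/s.
Step 3 — f₀ = ω₀/(2π) = 1.299e+04 Hz.
Step 4 — Series Q: Q = ω₀L/R = 8.165e+04·0.01/14 = 58.32.
Step 5 — 3dB bandwidth: Δω = ω₀/Q = 1400 rad/s; BW = Δω/(2π) = 222.8 Hz.

(a) f₀ = 1.299e+04 Hz  (b) Q = 58.32  (c) BW = 222.8 Hz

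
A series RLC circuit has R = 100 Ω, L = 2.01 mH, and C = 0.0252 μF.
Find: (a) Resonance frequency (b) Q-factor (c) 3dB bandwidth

Step 1 — Resonance: ω₀ = 1/√(LC) = 1/√(0.00201·2.52e-08) = 1.405e+05 rad/s.
Step 2 — f₀ = ω₀/(2π) = 2.236e+04 Hz.
Step 3 — Series Q: Q = ω₀L/R = 1.405e+05·0.00201/100 = 2.824.
Step 4 — Bandwidth: Δω = ω₀/Q = 4.975e+04 rad/s; BW = Δω/(2π) = 7918 Hz.

(a) f₀ = 2.236e+04 Hz  (b) Q = 2.824  (c) BW = 7918 Hz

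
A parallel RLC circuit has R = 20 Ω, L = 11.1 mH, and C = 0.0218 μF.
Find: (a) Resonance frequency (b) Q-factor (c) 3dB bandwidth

Step 1 — Resonance: ω₀ = 1/√(LC) = 1/√(0.0111·2.18e-08) = 6.429e+04 rad/s.
Step 2 — f₀ = ω₀/(2π) = 1.023e+04 Hz.
Step 3 — Parallel Q: Q = R/(ω₀L) = 20/(6.429e+04·0.0111) = 0.02803.
Step 4 — Bandwidth: Δω = ω₀/Q = 2.294e+06 rad/s; BW = Δω/(2π) = 3.65e+05 Hz.

(a) f₀ = 1.023e+04 Hz  (b) Q = 0.02803  (c) BW = 3.65e+05 Hz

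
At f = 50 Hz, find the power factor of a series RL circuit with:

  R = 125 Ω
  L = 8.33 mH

Step 1 — Angular frequency: ω = 2π·f = 2π·50 = 314.2 rad/s.
Step 2 — Component impedances:
  R: Z = R = 125 Ω
  L: Z = jωL = j·314.2·0.00833 = 0 + j2.617 Ω
Step 3 — Series combination: Z_total = R + L = 125 + j2.617 Ω = 125∠1.2° Ω.
Step 4 — Power factor: PF = cos(φ) = Re(Z)/|Z| = 125/125.03 = 0.9998.
Step 5 — Type: Im(Z) = 2.617 ⇒ lagging (phase φ = 1.2°).

PF = 0.9998 (lagging, φ = 1.2°)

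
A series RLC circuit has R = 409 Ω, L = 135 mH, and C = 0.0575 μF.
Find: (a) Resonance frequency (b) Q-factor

Step 1 — Resonance condition Im(Z)=0 gives ω₀ = 1/√(LC).
Step 2 — ω₀ = 1/√(0.135·5.75e-08) = 1.135e+04 rad/s.
Step 3 — f₀ = ω₀/(2π) = 1806 Hz.
Step 4 — Series Q: Q = ω₀L/R = 1.135e+04·0.135/409 = 3.746.

(a) f₀ = 1806 Hz  (b) Q = 3.746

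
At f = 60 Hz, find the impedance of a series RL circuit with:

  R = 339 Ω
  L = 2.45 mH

Step 1 — Angular frequency: ω = 2π·f = 2π·60 = 377 rad/s.
Step 2 — Component impedances:
  R: Z = R = 339 Ω
  L: Z = jωL = j·377·0.00245 = 0 + j0.9236 Ω
Step 3 — Series combination: Z_total = R + L = 339 + j0.9236 Ω = 339∠0.2° Ω.

Z = 339 + j0.9236 Ω = 339∠0.2° Ω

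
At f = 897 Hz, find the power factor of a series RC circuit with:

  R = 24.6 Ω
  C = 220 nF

Step 1 — Angular frequency: ω = 2π·f = 2π·897 = 5636 rad/s.
Step 2 — Component impedances:
  R: Z = R = 24.6 Ω
  C: Z = 1/(jωC) = -j/(ω·C) = 0 - j806.5 Ω
Step 3 — Series combination: Z_total = R + C = 24.6 - j806.5 Ω = 806.9∠-88.3° Ω.
Step 4 — Power factor: PF = cos(φ) = Re(Z)/|Z| = 24.6/806.9 = 0.03049.
Step 5 — Type: Im(Z) = -806.5 ⇒ leading (phase φ = -88.3°).

PF = 0.03049 (leading, φ = -88.3°)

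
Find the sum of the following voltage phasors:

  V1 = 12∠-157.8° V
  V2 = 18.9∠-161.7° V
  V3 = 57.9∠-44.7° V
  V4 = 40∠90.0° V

Step 1 — Convert each phasor to rectangular form:
  V1 = 12·(cos(-157.8°) + j·sin(-157.8°)) = -11.11 - j4.534 V
  V2 = 18.9·(cos(-161.7°) + j·sin(-161.7°)) = -17.94 - j5.934 V
  V3 = 57.9·(cos(-44.7°) + j·sin(-44.7°)) = 41.16 - j40.73 V
  V4 = 40·(cos(90.0°) + j·sin(90.0°)) = 0 + j40 V
Step 2 — Sum components: V_total = 12.1 - j11.2 V.
Step 3 — Convert to polar: |V_total| = 16.49 V, ∠V_total = -42.8°.

V_total = 16.49∠-42.8° V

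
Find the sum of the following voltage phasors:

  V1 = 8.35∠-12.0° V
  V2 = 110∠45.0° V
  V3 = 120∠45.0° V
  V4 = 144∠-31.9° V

Step 1 — Convert each phasor to rectangular form:
  V1 = 8.35·(cos(-12.0°) + j·sin(-12.0°)) = 8.168 - j1.736 V
  V2 = 110·(cos(45.0°) + j·sin(45.0°)) = 77.78 + j77.78 V
  V3 = 120·(cos(45.0°) + j·sin(45.0°)) = 84.85 + j84.85 V
  V4 = 144·(cos(-31.9°) + j·sin(-31.9°)) = 122.3 - j76.1 V
Step 2 — Sum components: V_total = 293.1 + j84.8 V.
Step 3 — Convert to polar: |V_total| = 305.1 V, ∠V_total = 16.1°.

V_total = 305.1∠16.1° V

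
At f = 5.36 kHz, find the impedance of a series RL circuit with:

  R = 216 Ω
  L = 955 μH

Step 1 — Angular frequency: ω = 2π·f = 2π·5360 = 3.368e+04 rad/s.
Step 2 — Component impedances:
  R: Z = R = 216 Ω
  L: Z = jωL = j·3.368e+04·0.000955 = 0 + j32.16 Ω
Step 3 — Series combination: Z_total = R + L = 216 + j32.16 Ω = 218.4∠8.5° Ω.

Z = 216 + j32.16 Ω = 218.4∠8.5° Ω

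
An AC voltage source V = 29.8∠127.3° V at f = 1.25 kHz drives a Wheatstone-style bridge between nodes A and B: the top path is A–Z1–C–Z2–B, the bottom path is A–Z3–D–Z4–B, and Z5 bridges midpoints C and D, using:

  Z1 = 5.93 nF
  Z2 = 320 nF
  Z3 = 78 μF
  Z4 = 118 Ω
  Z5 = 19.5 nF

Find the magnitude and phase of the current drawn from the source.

Step 1 — Angular frequency: ω = 2π·f = 2π·1250 = 7854 rad/s.
Step 2 — Component impedances:
  Z1: Z = 1/(jωC) = -j/(ω·C) = 0 - j2.147e+04 Ω
  Z2: Z = 1/(jωC) = -j/(ω·C) = 0 - j397.9 Ω
  Z3: Z = 1/(jωC) = -j/(ω·C) = 0 - j1.632 Ω
  Z4: Z = R = 118 Ω
  Z5: Z = 1/(jωC) = -j/(ω·C) = 0 - j6529 Ω
Step 3 — Bridge requires nodal analysis (the Z5 bridge couples midpoints C and D, so the two paths cannot be reduced to a simple series/parallel combination). Setting node B to ground and injecting 1 A at node A, the 3-node admittance system at A, C, D solves to V_A = Z_AB = 117.9 - j4.207 Ω = 118∠-2.0° Ω.
Step 4 — Source phasor: V = 29.8∠127.3° V = -18.06 + j23.71 V.
Step 5 — Ohm's law: I = V / Z_total = (-18.06 + j23.71) / (117.9 - j4.207) = -0.1601 + j0.1953 A.
Step 6 — Convert to polar: |I| = 0.2525 A, ∠I = 129.3°.

I = 0.2525∠129.3° A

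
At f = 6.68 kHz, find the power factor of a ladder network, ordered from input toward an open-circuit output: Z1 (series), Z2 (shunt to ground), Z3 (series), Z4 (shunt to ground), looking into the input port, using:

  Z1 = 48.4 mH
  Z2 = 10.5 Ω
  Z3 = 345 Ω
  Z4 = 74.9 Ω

Step 1 — Angular frequency: ω = 2π·f = 2π·6680 = 4.197e+04 rad/s.
Step 2 — Component impedances:
  Z1: Z = jωL = j·4.197e+04·0.0484 = 0 + j2031 Ω
  Z2: Z = R = 10.5 Ω
  Z3: Z = R = 345 Ω
  Z4: Z = R = 74.9 Ω
Step 3 — Ladder network (open output): work backward from the far end, alternating series and parallel combinations. Z_in = 10.24 + j2031 Ω = 2031∠89.7° Ω.
Step 4 — Power factor: PF = cos(φ) = Re(Z)/|Z| = 10.244/2031.5 = 0.005043.
Step 5 — Type: Im(Z) = 2031 ⇒ lagging (phase φ = 89.7°).

PF = 0.005043 (lagging, φ = 89.7°)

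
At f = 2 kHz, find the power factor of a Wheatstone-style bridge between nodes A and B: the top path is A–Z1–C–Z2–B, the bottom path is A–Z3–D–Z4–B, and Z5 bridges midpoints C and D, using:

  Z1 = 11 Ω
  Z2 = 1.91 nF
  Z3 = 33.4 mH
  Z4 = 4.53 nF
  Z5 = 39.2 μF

Step 1 — Angular frequency: ω = 2π·f = 2π·2000 = 1.257e+04 rad/s.
Step 2 — Component impedances:
  Z1: Z = R = 11 Ω
  Z2: Z = 1/(jωC) = -j/(ω·C) = 0 - j4.166e+04 Ω
  Z3: Z = jωL = j·1.257e+04·0.0334 = 0 + j419.7 Ω
  Z4: Z = 1/(jωC) = -j/(ω·C) = 0 - j1.757e+04 Ω
  Z5: Z = 1/(jωC) = -j/(ω·C) = 0 - j2.03 Ω
Step 3 — Bridge requires nodal analysis (the Z5 bridge couples midpoints C and D, so the two paths cannot be reduced to a simple series/parallel combination). Setting node B to ground and injecting 1 A at node A, the 3-node admittance system at A, C, D solves to V_A = Z_AB = 11.07 - j1.236e+04 Ω = 1.236e+04∠-89.9° Ω.
Step 4 — Power factor: PF = cos(φ) = Re(Z)/|Z| = 11.07/1.236e+04 = 0.0008956.
Step 5 — Type: Im(Z) = -1.236e+04 ⇒ leading (phase φ = -89.9°).

PF = 0.0008956 (leading, φ = -89.9°)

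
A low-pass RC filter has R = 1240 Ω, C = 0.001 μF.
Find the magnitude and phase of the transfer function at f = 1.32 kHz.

Step 1 — Angular frequency: ω = 2π·1320 = 8294 rad/s.
Step 2 — Transfer function: H(jω) = 1/(1 + jωRC).
Step 3 — Denominator: 1 + jωRC = 1 + j·8294·1240·1e-09 = 1 + j0.01028.
Step 4 — H = 0.9999 - j0.01028.
Step 5 — Magnitude: |H| = 0.9999 (-0.0 dB); phase: φ = -0.6°.

|H| = 0.9999 (-0.0 dB), φ = -0.6°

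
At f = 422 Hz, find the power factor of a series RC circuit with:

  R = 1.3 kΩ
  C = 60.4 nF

Step 1 — Angular frequency: ω = 2π·f = 2π·422 = 2652 rad/s.
Step 2 — Component impedances:
  R: Z = R = 1300 Ω
  C: Z = 1/(jωC) = -j/(ω·C) = 0 - j6244 Ω
Step 3 — Series combination: Z_total = R + C = 1300 - j6244 Ω = 6378∠-78.2° Ω.
Step 4 — Power factor: PF = cos(φ) = Re(Z)/|Z| = 1300/6378 = 0.2038.
Step 5 — Type: Im(Z) = -6244 ⇒ leading (phase φ = -78.2°).

PF = 0.2038 (leading, φ = -78.2°)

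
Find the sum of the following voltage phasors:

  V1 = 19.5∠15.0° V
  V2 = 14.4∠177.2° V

Step 1 — Convert each phasor to rectangular form:
  V1 = 19.5·(cos(15.0°) + j·sin(15.0°)) = 18.84 + j5.047 V
  V2 = 14.4·(cos(177.2°) + j·sin(177.2°)) = -14.38 + j0.7034 V
Step 2 — Sum components: V_total = 4.453 + j5.75 V.
Step 3 — Convert to polar: |V_total| = 7.273 V, ∠V_total = 52.2°.

V_total = 7.273∠52.2° V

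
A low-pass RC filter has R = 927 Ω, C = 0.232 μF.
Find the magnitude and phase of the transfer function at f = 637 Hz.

Step 1 — Angular frequency: ω = 2π·637 = 4002 rad/s.
Step 2 — Transfer function: H(jω) = 1/(1 + jωRC).
Step 3 — Denominator: 1 + jωRC = 1 + j·4002·927·2.32e-07 = 1 + j0.8608.
Step 4 — H = 0.5744 - j0.4944.
Step 5 — Magnitude: |H| = 0.7579 (-2.4 dB); phase: φ = -40.7°.

|H| = 0.7579 (-2.4 dB), φ = -40.7°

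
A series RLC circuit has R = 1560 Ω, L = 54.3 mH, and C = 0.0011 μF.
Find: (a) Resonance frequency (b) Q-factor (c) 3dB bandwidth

Step 1 — Resonance: ω₀ = 1/√(LC) = 1/√(0.0543·1.1e-09) = 1.294e+05 rad/s.
Step 2 — f₀ = ω₀/(2π) = 2.059e+04 Hz.
Step 3 — Series Q: Q = ω₀L/R = 1.294e+05·0.0543/1560 = 4.504.
Step 4 — Bandwidth: Δω = ω₀/Q = 2.873e+04 rad/s; BW = Δω/(2π) = 4572 Hz.

(a) f₀ = 2.059e+04 Hz  (b) Q = 4.504  (c) BW = 4572 Hz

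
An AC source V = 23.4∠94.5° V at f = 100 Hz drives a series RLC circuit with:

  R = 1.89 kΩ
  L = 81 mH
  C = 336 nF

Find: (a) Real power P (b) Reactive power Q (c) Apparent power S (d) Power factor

Step 1 — Angular frequency: ω = 2π·f = 2π·100 = 628.3 rad/s.
Step 2 — Component impedances:
  R: Z = R = 1890 Ω
  L: Z = jωL = j·628.3·0.081 = 0 + j50.89 Ω
  C: Z = 1/(jωC) = -j/(ω·C) = 0 - j4737 Ω
Step 3 — Series combination: Z_total = R + L + C = 1890 - j4686 Ω = 5053∠-68.0° Ω.
Step 4 — Source phasor: V = 23.4∠94.5° V = -1.836 + j23.33 V.
Step 5 — Current: I = V / Z = -0.004418 + j0.00139 A = 0.004631∠162.5° A.
Step 6 — Complex power: S = V·I* = 0.04054 - j0.1005 VA.
Step 7 — Real power: P = Re(S) = 0.04054 W.
Step 8 — Reactive power: Q = Im(S) = -0.1005 VAR.
Step 9 — Apparent power: |S| = 0.1084 VA.
Step 10 — Power factor: PF = P/|S| = 0.3741 (leading).

(a) P = 0.04054 W  (b) Q = -0.1005 VAR  (c) S = 0.1084 VA  (d) PF = 0.3741 (leading)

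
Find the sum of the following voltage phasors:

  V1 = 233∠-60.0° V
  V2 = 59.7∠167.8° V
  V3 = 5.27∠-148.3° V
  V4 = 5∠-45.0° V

Step 1 — Convert each phasor to rectangular form:
  V1 = 233·(cos(-60.0°) + j·sin(-60.0°)) = 116.5 - j201.8 V
  V2 = 59.7·(cos(167.8°) + j·sin(167.8°)) = -58.35 + j12.62 V
  V3 = 5.27·(cos(-148.3°) + j·sin(-148.3°)) = -4.484 - j2.769 V
  V4 = 5·(cos(-45.0°) + j·sin(-45.0°)) = 3.536 - j3.536 V
Step 2 — Sum components: V_total = 57.2 - j195.5 V.
Step 3 — Convert to polar: |V_total| = 203.7 V, ∠V_total = -73.7°.

V_total = 203.7∠-73.7° V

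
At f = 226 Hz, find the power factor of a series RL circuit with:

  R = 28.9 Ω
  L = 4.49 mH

Step 1 — Angular frequency: ω = 2π·f = 2π·226 = 1420 rad/s.
Step 2 — Component impedances:
  R: Z = R = 28.9 Ω
  L: Z = jωL = j·1420·0.00449 = 0 + j6.376 Ω
Step 3 — Series combination: Z_total = R + L = 28.9 + j6.376 Ω = 29.59∠12.4° Ω.
Step 4 — Power factor: PF = cos(φ) = Re(Z)/|Z| = 28.9/29.595 = 0.9765.
Step 5 — Type: Im(Z) = 6.376 ⇒ lagging (phase φ = 12.4°).

PF = 0.9765 (lagging, φ = 12.4°)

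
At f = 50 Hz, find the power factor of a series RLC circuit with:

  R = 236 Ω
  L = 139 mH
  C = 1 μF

Step 1 — Angular frequency: ω = 2π·f = 2π·50 = 314.2 rad/s.
Step 2 — Component impedances:
  R: Z = R = 236 Ω
  L: Z = jωL = j·314.2·0.139 = 0 + j43.67 Ω
  C: Z = 1/(jωC) = -j/(ω·C) = 0 - j3183 Ω
Step 3 — Series combination: Z_total = R + L + C = 236 - j3139 Ω = 3148∠-85.7° Ω.
Step 4 — Power factor: PF = cos(φ) = Re(Z)/|Z| = 236/3148.3 = 0.07496.
Step 5 — Type: Im(Z) = -3139 ⇒ leading (phase φ = -85.7°).

PF = 0.07496 (leading, φ = -85.7°)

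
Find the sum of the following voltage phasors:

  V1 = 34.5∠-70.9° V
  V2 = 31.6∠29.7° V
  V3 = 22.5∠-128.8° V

Step 1 — Convert each phasor to rectangular form:
  V1 = 34.5·(cos(-70.9°) + j·sin(-70.9°)) = 11.29 - j32.6 V
  V2 = 31.6·(cos(29.7°) + j·sin(29.7°)) = 27.45 + j15.66 V
  V3 = 22.5·(cos(-128.8°) + j·sin(-128.8°)) = -14.1 - j17.54 V
Step 2 — Sum components: V_total = 24.64 - j34.48 V.
Step 3 — Convert to polar: |V_total| = 42.38 V, ∠V_total = -54.5°.

V_total = 42.38∠-54.5° V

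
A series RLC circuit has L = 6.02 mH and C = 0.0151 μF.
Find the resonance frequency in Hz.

Step 1 — Resonance condition Im(Z)=0 gives ω₀ = 1/√(LC).
Step 2 — ω₀ = 1/√(0.00602·1.51e-08) = 1.049e+05 rad/s.
Step 3 — f₀ = ω₀/(2π) = 1.669e+04 Hz.

f₀ = 1.669e+04 Hz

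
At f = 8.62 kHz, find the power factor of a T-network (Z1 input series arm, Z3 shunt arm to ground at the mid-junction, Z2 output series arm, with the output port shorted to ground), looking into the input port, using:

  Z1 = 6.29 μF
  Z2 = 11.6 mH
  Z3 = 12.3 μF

Step 1 — Angular frequency: ω = 2π·f = 2π·8620 = 5.416e+04 rad/s.
Step 2 — Component impedances:
  Z1: Z = 1/(jωC) = -j/(ω·C) = 0 - j2.935 Ω
  Z2: Z = jωL = j·5.416e+04·0.0116 = 0 + j628.3 Ω
  Z3: Z = 1/(jωC) = -j/(ω·C) = 0 - j1.501 Ω
Step 3 — With the output port shorted to ground, the output series arm Z2 runs from the junction to ground; the shunt arm Z3 also runs from the junction to ground. They appear in parallel: Z3 || Z2 = 0 - j1.505 Ω.
Step 4 — Series with input arm Z1: Z_in = Z1 + (Z3 || Z2) = 0 - j4.44 Ω = 4.44∠-90.0° Ω.
Step 5 — Power factor: PF = cos(φ) = Re(Z)/|Z| = 0/4.44 = 0.
Step 6 — Type: Im(Z) = -4.44 ⇒ leading (phase φ = -90.0°).

PF = 0 (leading, φ = -90.0°)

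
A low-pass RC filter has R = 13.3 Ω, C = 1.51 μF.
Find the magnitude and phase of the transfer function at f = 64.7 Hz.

Step 1 — Angular frequency: ω = 2π·64.7 = 406.5 rad/s.
Step 2 — Transfer function: H(jω) = 1/(1 + jωRC).
Step 3 — Denominator: 1 + jωRC = 1 + j·406.5·13.3·1.51e-06 = 1 + j0.008164.
Step 4 — H = 0.9999 - j0.008164.
Step 5 — Magnitude: |H| = 1 (-0.0 dB); phase: φ = -0.5°.

|H| = 1 (-0.0 dB), φ = -0.5°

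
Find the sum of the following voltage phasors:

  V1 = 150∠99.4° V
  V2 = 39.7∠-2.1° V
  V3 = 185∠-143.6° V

Step 1 — Convert each phasor to rectangular form:
  V1 = 150·(cos(99.4°) + j·sin(99.4°)) = -24.5 + j148 V
  V2 = 39.7·(cos(-2.1°) + j·sin(-2.1°)) = 39.67 - j1.455 V
  V3 = 185·(cos(-143.6°) + j·sin(-143.6°)) = -148.9 - j109.8 V
Step 2 — Sum components: V_total = -133.7 + j36.75 V.
Step 3 — Convert to polar: |V_total| = 138.7 V, ∠V_total = 164.6°.

V_total = 138.7∠164.6° V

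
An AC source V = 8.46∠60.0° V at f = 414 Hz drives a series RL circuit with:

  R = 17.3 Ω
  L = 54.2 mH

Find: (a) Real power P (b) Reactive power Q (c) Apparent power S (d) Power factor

Step 1 — Angular frequency: ω = 2π·f = 2π·414 = 2601 rad/s.
Step 2 — Component impedances:
  R: Z = R = 17.3 Ω
  L: Z = jωL = j·2601·0.0542 = 0 + j141 Ω
Step 3 — Series combination: Z_total = R + L = 17.3 + j141 Ω = 142∠83.0° Ω.
Step 4 — Source phasor: V = 8.46∠60.0° V = 4.23 + j7.327 V.
Step 5 — Current: I = V / Z = 0.05482 - j0.02328 A = 0.05956∠-23.0° A.
Step 6 — Complex power: S = V·I* = 0.06137 + j0.5001 VA.
Step 7 — Real power: P = Re(S) = 0.06137 W.
Step 8 — Reactive power: Q = Im(S) = 0.5001 VAR.
Step 9 — Apparent power: |S| = 0.5039 VA.
Step 10 — Power factor: PF = P/|S| = 0.1218 (lagging).

(a) P = 0.06137 W  (b) Q = 0.5001 VAR  (c) S = 0.5039 VA  (d) PF = 0.1218 (lagging)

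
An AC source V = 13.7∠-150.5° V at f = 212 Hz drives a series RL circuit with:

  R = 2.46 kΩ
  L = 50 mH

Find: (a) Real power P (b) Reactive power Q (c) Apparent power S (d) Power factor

Step 1 — Angular frequency: ω = 2π·f = 2π·212 = 1332 rad/s.
Step 2 — Component impedances:
  R: Z = R = 2460 Ω
  L: Z = jωL = j·1332·0.05 = 0 + j66.6 Ω
Step 3 — Series combination: Z_total = R + L = 2460 + j66.6 Ω = 2461∠1.6° Ω.
Step 4 — Source phasor: V = 13.7∠-150.5° V = -11.92 - j6.746 V.
Step 5 — Current: I = V / Z = -0.004918 - j0.002609 A = 0.005567∠-152.1° A.
Step 6 — Complex power: S = V·I* = 0.07624 + j0.002064 VA.
Step 7 — Real power: P = Re(S) = 0.07624 W.
Step 8 — Reactive power: Q = Im(S) = 0.002064 VAR.
Step 9 — Apparent power: |S| = 0.07627 VA.
Step 10 — Power factor: PF = P/|S| = 0.9996 (lagging).

(a) P = 0.07624 W  (b) Q = 0.002064 VAR  (c) S = 0.07627 VA  (d) PF = 0.9996 (lagging)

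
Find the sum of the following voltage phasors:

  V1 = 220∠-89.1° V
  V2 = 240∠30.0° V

Step 1 — Convert each phasor to rectangular form:
  V1 = 220·(cos(-89.1°) + j·sin(-89.1°)) = 3.456 - j220 V
  V2 = 240·(cos(30.0°) + j·sin(30.0°)) = 207.8 + j120 V
Step 2 — Sum components: V_total = 211.3 - j99.97 V.
Step 3 — Convert to polar: |V_total| = 233.8 V, ∠V_total = -25.3°.

V_total = 233.8∠-25.3° V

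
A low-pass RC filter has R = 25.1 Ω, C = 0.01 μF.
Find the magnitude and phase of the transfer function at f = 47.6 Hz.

Step 1 — Angular frequency: ω = 2π·47.6 = 299.1 rad/s.
Step 2 — Transfer function: H(jω) = 1/(1 + jωRC).
Step 3 — Denominator: 1 + jωRC = 1 + j·299.1·25.1·1e-08 = 1 + j7.507e-05.
Step 4 — H = 1 - j7.507e-05.
Step 5 — Magnitude: |H| = 1 (-0.0 dB); phase: φ = -0.0°.

|H| = 1 (-0.0 dB), φ = -0.0°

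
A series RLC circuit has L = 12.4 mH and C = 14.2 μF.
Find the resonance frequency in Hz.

Step 1 — Resonance condition Im(Z)=0 gives ω₀ = 1/√(LC).
Step 2 — ω₀ = 1/√(0.0124·1.42e-05) = 2383 rad/s.
Step 3 — f₀ = ω₀/(2π) = 379.3 Hz.

f₀ = 379.3 Hz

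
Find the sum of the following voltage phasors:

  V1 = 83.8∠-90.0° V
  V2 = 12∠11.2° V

Step 1 — Convert each phasor to rectangular form:
  V1 = 83.8·(cos(-90.0°) + j·sin(-90.0°)) = 0 - j83.8 V
  V2 = 12·(cos(11.2°) + j·sin(11.2°)) = 11.77 + j2.331 V
Step 2 — Sum components: V_total = 11.77 - j81.47 V.
Step 3 — Convert to polar: |V_total| = 82.32 V, ∠V_total = -81.8°.

V_total = 82.32∠-81.8° V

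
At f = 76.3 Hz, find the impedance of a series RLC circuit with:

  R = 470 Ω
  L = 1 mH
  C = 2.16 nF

Step 1 — Angular frequency: ω = 2π·f = 2π·76.3 = 479.4 rad/s.
Step 2 — Component impedances:
  R: Z = R = 470 Ω
  L: Z = jωL = j·479.4·0.001 = 0 + j0.4794 Ω
  C: Z = 1/(jωC) = -j/(ω·C) = 0 - j9.657e+05 Ω
Step 3 — Series combination: Z_total = R + L + C = 470 - j9.657e+05 Ω = 9.657e+05∠-90.0° Ω.

Z = 470 - j9.657e+05 Ω = 9.657e+05∠-90.0° Ω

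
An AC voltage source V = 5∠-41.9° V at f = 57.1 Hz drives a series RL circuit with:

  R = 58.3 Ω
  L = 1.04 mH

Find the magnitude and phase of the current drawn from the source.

Step 1 — Angular frequency: ω = 2π·f = 2π·57.1 = 358.8 rad/s.
Step 2 — Component impedances:
  R: Z = R = 58.3 Ω
  L: Z = jωL = j·358.8·0.00104 = 0 + j0.3731 Ω
Step 3 — Series combination: Z_total = R + L = 58.3 + j0.3731 Ω = 58.3∠0.4° Ω.
Step 4 — Source phasor: V = 5∠-41.9° V = 3.722 - j3.339 V.
Step 5 — Ohm's law: I = V / Z_total = (3.722 - j3.339) / (58.3 + j0.3731) = 0.06347 - j0.05768 A.
Step 6 — Convert to polar: |I| = 0.08576 A, ∠I = -42.3°.

I = 0.08576∠-42.3° A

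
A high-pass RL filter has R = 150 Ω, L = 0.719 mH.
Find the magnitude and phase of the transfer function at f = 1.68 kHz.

Step 1 — Angular frequency: ω = 2π·1680 = 1.056e+04 rad/s.
Step 2 — Transfer function: H(jω) = jωL/(R + jωL).
Step 3 — Numerator jωL = j·7.59; denominator R + jωL = 150 + j7.59.
Step 4 — H = 0.002554 + j0.05047.
Step 5 — Magnitude: |H| = 0.05053 (-25.9 dB); phase: φ = 87.1°.

|H| = 0.05053 (-25.9 dB), φ = 87.1°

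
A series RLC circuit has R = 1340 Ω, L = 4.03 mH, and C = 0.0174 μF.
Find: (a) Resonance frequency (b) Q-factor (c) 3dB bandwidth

Step 1 — Resonance: ω₀ = 1/√(LC) = 1/√(0.00403·1.74e-08) = 1.194e+05 rad/s.
Step 2 — f₀ = ω₀/(2π) = 1.901e+04 Hz.
Step 3 — Series Q: Q = ω₀L/R = 1.194e+05·0.00403/1340 = 0.3591.
Step 4 — Bandwidth: Δω = ω₀/Q = 3.325e+05 rad/s; BW = Δω/(2π) = 5.292e+04 Hz.

(a) f₀ = 1.901e+04 Hz  (b) Q = 0.3591  (c) BW = 5.292e+04 Hz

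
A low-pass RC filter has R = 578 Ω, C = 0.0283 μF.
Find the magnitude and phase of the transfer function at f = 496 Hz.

Step 1 — Angular frequency: ω = 2π·496 = 3116 rad/s.
Step 2 — Transfer function: H(jω) = 1/(1 + jωRC).
Step 3 — Denominator: 1 + jωRC = 1 + j·3116·578·2.83e-08 = 1 + j0.05098.
Step 4 — H = 0.9974 - j0.05085.
Step 5 — Magnitude: |H| = 0.9987 (-0.0 dB); phase: φ = -2.9°.

|H| = 0.9987 (-0.0 dB), φ = -2.9°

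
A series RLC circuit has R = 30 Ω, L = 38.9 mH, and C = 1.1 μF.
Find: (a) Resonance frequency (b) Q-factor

Step 1 — Resonance condition Im(Z)=0 gives ω₀ = 1/√(LC).
Step 2 — ω₀ = 1/√(0.0389·1.1e-06) = 4834 rad/s.
Step 3 — f₀ = ω₀/(2π) = 769.4 Hz.
Step 4 — Series Q: Q = ω₀L/R = 4834·0.0389/30 = 6.268.

(a) f₀ = 769.4 Hz  (b) Q = 6.268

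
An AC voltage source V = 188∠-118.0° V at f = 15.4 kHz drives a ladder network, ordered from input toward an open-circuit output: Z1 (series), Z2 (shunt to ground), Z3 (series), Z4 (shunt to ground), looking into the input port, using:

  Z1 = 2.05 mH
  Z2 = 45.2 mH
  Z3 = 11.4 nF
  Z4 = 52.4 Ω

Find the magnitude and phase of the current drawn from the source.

Step 1 — Angular frequency: ω = 2π·f = 2π·1.54e+04 = 9.676e+04 rad/s.
Step 2 — Component impedances:
  Z1: Z = jωL = j·9.676e+04·0.00205 = 0 + j198.4 Ω
  Z2: Z = jωL = j·9.676e+04·0.0452 = 0 + j4374 Ω
  Z3: Z = 1/(jωC) = -j/(ω·C) = 0 - j906.6 Ω
  Z4: Z = R = 52.4 Ω
Step 3 — Ladder network (open output): work backward from the far end, alternating series and parallel combinations. Z_in = 83.37 - j944 Ω = 947.7∠-85.0° Ω.
Step 4 — Source phasor: V = 188∠-118.0° V = -88.26 - j166 V.
Step 5 — Ohm's law: I = V / Z_total = (-88.26 - j166) / (83.37 - j944) = 0.1663 - j0.1082 A.
Step 6 — Convert to polar: |I| = 0.1984 A, ∠I = -33.0°.

I = 0.1984∠-33.0° A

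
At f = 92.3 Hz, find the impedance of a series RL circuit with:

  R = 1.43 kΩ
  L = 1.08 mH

Step 1 — Angular frequency: ω = 2π·f = 2π·92.3 = 579.9 rad/s.
Step 2 — Component impedances:
  R: Z = R = 1430 Ω
  L: Z = jωL = j·579.9·0.00108 = 0 + j0.6263 Ω
Step 3 — Series combination: Z_total = R + L = 1430 + j0.6263 Ω = 1430∠0.0° Ω.

Z = 1430 + j0.6263 Ω = 1430∠0.0° Ω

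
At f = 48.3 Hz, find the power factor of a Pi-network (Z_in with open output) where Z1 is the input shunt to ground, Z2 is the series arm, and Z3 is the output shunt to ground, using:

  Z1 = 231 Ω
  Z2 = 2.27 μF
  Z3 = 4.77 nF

Step 1 — Angular frequency: ω = 2π·f = 2π·48.3 = 303.5 rad/s.
Step 2 — Component impedances:
  Z1: Z = R = 231 Ω
  Z2: Z = 1/(jωC) = -j/(ω·C) = 0 - j1452 Ω
  Z3: Z = 1/(jωC) = -j/(ω·C) = 0 - j6.908e+05 Ω
Step 3 — With open output, the series arm Z2 and the output shunt Z3 appear in series to ground: Z2 + Z3 = 0 - j6.923e+05 Ω.
Step 4 — Parallel with input shunt Z1: Z_in = Z1 || (Z2 + Z3) = 231 - j0.07708 Ω = 231∠-0.0° Ω.
Step 5 — Power factor: PF = cos(φ) = Re(Z)/|Z| = 231/231 = 1.
Step 6 — Type: Im(Z) = -0.07708 ⇒ leading (phase φ = -0.0°).

PF = 1 (leading, φ = -0.0°)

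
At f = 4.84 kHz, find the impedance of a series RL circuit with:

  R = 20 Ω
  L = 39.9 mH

Step 1 — Angular frequency: ω = 2π·f = 2π·4840 = 3.041e+04 rad/s.
Step 2 — Component impedances:
  R: Z = R = 20 Ω
  L: Z = jωL = j·3.041e+04·0.0399 = 0 + j1213 Ω
Step 3 — Series combination: Z_total = R + L = 20 + j1213 Ω = 1214∠89.1° Ω.

Z = 20 + j1213 Ω = 1214∠89.1° Ω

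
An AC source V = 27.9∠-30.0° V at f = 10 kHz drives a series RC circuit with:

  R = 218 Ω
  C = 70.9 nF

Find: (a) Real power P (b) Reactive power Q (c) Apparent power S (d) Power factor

Step 1 — Angular frequency: ω = 2π·f = 2π·1e+04 = 6.283e+04 rad/s.
Step 2 — Component impedances:
  R: Z = R = 218 Ω
  C: Z = 1/(jωC) = -j/(ω·C) = 0 - j224.5 Ω
Step 3 — Series combination: Z_total = R + C = 218 - j224.5 Ω = 312.9∠-45.8° Ω.
Step 4 — Source phasor: V = 27.9∠-30.0° V = 24.16 - j13.95 V.
Step 5 — Current: I = V / Z = 0.08578 + j0.02434 A = 0.08916∠15.8° A.
Step 6 — Complex power: S = V·I* = 1.733 - j1.785 VA.
Step 7 — Real power: P = Re(S) = 1.733 W.
Step 8 — Reactive power: Q = Im(S) = -1.785 VAR.
Step 9 — Apparent power: |S| = 2.488 VA.
Step 10 — Power factor: PF = P/|S| = 0.6967 (leading).

(a) P = 1.733 W  (b) Q = -1.785 VAR  (c) S = 2.488 VA  (d) PF = 0.6967 (leading)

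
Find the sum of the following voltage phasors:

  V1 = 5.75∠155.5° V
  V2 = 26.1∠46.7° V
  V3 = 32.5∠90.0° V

Step 1 — Convert each phasor to rectangular form:
  V1 = 5.75·(cos(155.5°) + j·sin(155.5°)) = -5.232 + j2.384 V
  V2 = 26.1·(cos(46.7°) + j·sin(46.7°)) = 17.9 + j18.99 V
  V3 = 32.5·(cos(90.0°) + j·sin(90.0°)) = 0 + j32.5 V
Step 2 — Sum components: V_total = 12.67 + j53.88 V.
Step 3 — Convert to polar: |V_total| = 55.35 V, ∠V_total = 76.8°.

V_total = 55.35∠76.8° V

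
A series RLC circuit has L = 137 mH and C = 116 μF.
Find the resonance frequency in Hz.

Step 1 — Resonance condition Im(Z)=0 gives ω₀ = 1/√(LC).
Step 2 — ω₀ = 1/√(0.137·0.000116) = 250.8 rad/s.
Step 3 — f₀ = ω₀/(2π) = 39.92 Hz.

f₀ = 39.92 Hz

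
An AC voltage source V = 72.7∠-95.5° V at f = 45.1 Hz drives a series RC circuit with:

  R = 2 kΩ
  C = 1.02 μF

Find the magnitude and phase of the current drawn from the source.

Step 1 — Angular frequency: ω = 2π·f = 2π·45.1 = 283.4 rad/s.
Step 2 — Component impedances:
  R: Z = R = 2000 Ω
  C: Z = 1/(jωC) = -j/(ω·C) = 0 - j3460 Ω
Step 3 — Series combination: Z_total = R + C = 2000 - j3460 Ω = 3996∠-60.0° Ω.
Step 4 — Source phasor: V = 72.7∠-95.5° V = -6.968 - j72.37 V.
Step 5 — Ohm's law: I = V / Z_total = (-6.968 - j72.37) / (2000 - j3460) = 0.0148 - j0.01057 A.
Step 6 — Convert to polar: |I| = 0.01819 A, ∠I = -35.5°.

I = 0.01819∠-35.5° A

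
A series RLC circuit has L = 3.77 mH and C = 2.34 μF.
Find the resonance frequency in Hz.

Step 1 — Resonance condition Im(Z)=0 gives ω₀ = 1/√(LC).
Step 2 — ω₀ = 1/√(0.00377·2.34e-06) = 1.065e+04 rad/s.
Step 3 — f₀ = ω₀/(2π) = 1694 Hz.

f₀ = 1694 Hz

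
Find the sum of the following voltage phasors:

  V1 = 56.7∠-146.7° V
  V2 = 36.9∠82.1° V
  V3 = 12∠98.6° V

Step 1 — Convert each phasor to rectangular form:
  V1 = 56.7·(cos(-146.7°) + j·sin(-146.7°)) = -47.39 - j31.13 V
  V2 = 36.9·(cos(82.1°) + j·sin(82.1°)) = 5.072 + j36.55 V
  V3 = 12·(cos(98.6°) + j·sin(98.6°)) = -1.794 + j11.87 V
Step 2 — Sum components: V_total = -44.11 + j17.29 V.
Step 3 — Convert to polar: |V_total| = 47.38 V, ∠V_total = 158.6°.

V_total = 47.38∠158.6° V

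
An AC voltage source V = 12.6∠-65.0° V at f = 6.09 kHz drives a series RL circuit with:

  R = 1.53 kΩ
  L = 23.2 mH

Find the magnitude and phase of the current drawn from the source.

Step 1 — Angular frequency: ω = 2π·f = 2π·6090 = 3.826e+04 rad/s.
Step 2 — Component impedances:
  R: Z = R = 1530 Ω
  L: Z = jωL = j·3.826e+04·0.0232 = 0 + j887.7 Ω
Step 3 — Series combination: Z_total = R + L = 1530 + j887.7 Ω = 1769∠30.1° Ω.
Step 4 — Source phasor: V = 12.6∠-65.0° V = 5.325 - j11.42 V.
Step 5 — Ohm's law: I = V / Z_total = (5.325 - j11.42) / (1530 + j887.7) = -0.0006361 - j0.007095 A.
Step 6 — Convert to polar: |I| = 0.007123 A, ∠I = -95.1°.

I = 0.007123∠-95.1° A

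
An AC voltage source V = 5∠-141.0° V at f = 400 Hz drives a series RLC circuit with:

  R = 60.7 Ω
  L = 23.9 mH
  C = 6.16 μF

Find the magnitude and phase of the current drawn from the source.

Step 1 — Angular frequency: ω = 2π·f = 2π·400 = 2513 rad/s.
Step 2 — Component impedances:
  R: Z = R = 60.7 Ω
  L: Z = jωL = j·2513·0.0239 = 0 + j60.07 Ω
  C: Z = 1/(jωC) = -j/(ω·C) = 0 - j64.59 Ω
Step 3 — Series combination: Z_total = R + L + C = 60.7 - j4.525 Ω = 60.87∠-4.3° Ω.
Step 4 — Source phasor: V = 5∠-141.0° V = -3.886 - j3.147 V.
Step 5 — Ohm's law: I = V / Z_total = (-3.886 - j3.147) / (60.7 - j4.525) = -0.05982 - j0.0563 A.
Step 6 — Convert to polar: |I| = 0.08214 A, ∠I = -136.7°.

I = 0.08214∠-136.7° A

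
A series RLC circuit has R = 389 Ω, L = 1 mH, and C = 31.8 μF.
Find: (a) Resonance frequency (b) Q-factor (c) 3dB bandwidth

Step 1 — Resonance: ω₀ = 1/√(LC) = 1/√(0.001·3.18e-05) = 5608 rad/s.
Step 2 — f₀ = ω₀/(2π) = 892.5 Hz.
Step 3 — Series Q: Q = ω₀L/R = 5608·0.001/389 = 0.01442.
Step 4 — Bandwidth: Δω = ω₀/Q = 3.89e+05 rad/s; BW = Δω/(2π) = 6.191e+04 Hz.

(a) f₀ = 892.5 Hz  (b) Q = 0.01442  (c) BW = 6.191e+04 Hz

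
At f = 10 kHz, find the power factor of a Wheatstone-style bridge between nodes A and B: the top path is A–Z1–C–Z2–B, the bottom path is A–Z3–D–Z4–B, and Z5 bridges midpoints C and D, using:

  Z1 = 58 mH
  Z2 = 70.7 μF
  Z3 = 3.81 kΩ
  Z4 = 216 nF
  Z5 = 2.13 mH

Step 1 — Angular frequency: ω = 2π·f = 2π·1e+04 = 6.283e+04 rad/s.
Step 2 — Component impedances:
  Z1: Z = jωL = j·6.283e+04·0.058 = 0 + j3644 Ω
  Z2: Z = 1/(jωC) = -j/(ω·C) = 0 - j0.2251 Ω
  Z3: Z = R = 3810 Ω
  Z4: Z = 1/(jωC) = -j/(ω·C) = 0 - j73.68 Ω
  Z5: Z = jωL = j·6.283e+04·0.00213 = 0 + j133.8 Ω
Step 3 — Bridge requires nodal analysis (the Z5 bridge couples midpoints C and D, so the two paths cannot be reduced to a simple series/parallel combination). Setting node B to ground and injecting 1 A at node A, the 3-node admittance system at A, C, D solves to V_A = Z_AB = 1900 + j1909 Ω = 2693∠45.1° Ω.
Step 4 — Power factor: PF = cos(φ) = Re(Z)/|Z| = 1900/2693 = 0.7055.
Step 5 — Type: Im(Z) = 1909 ⇒ lagging (phase φ = 45.1°).

PF = 0.7055 (lagging, φ = 45.1°)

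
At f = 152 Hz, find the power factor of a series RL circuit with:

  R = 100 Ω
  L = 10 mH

Step 1 — Angular frequency: ω = 2π·f = 2π·152 = 955 rad/s.
Step 2 — Component impedances:
  R: Z = R = 100 Ω
  L: Z = jωL = j·955·0.01 = 0 + j9.55 Ω
Step 3 — Series combination: Z_total = R + L = 100 + j9.55 Ω = 100.5∠5.5° Ω.
Step 4 — Power factor: PF = cos(φ) = Re(Z)/|Z| = 100/100.455 = 0.9955.
Step 5 — Type: Im(Z) = 9.55 ⇒ lagging (phase φ = 5.5°).

PF = 0.9955 (lagging, φ = 5.5°)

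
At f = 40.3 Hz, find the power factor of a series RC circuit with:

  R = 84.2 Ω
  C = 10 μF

Step 1 — Angular frequency: ω = 2π·f = 2π·40.3 = 253.2 rad/s.
Step 2 — Component impedances:
  R: Z = R = 84.2 Ω
  C: Z = 1/(jωC) = -j/(ω·C) = 0 - j394.9 Ω
Step 3 — Series combination: Z_total = R + C = 84.2 - j394.9 Ω = 403.8∠-78.0° Ω.
Step 4 — Power factor: PF = cos(φ) = Re(Z)/|Z| = 84.2/403.8 = 0.2085.
Step 5 — Type: Im(Z) = -394.9 ⇒ leading (phase φ = -78.0°).

PF = 0.2085 (leading, φ = -78.0°)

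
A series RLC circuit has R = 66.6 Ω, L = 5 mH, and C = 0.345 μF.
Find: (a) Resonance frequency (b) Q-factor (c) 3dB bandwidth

Step 1 — Resonance condition Im(Z)=0 gives ω₀ = 1/√(LC).
Step 2 — ω₀ = 1/√(0.005·3.45e-07) = 2.408e+04 rad/s.
Step 3 — f₀ = ω₀/(2π) = 3832 Hz.
Step 4 — Series Q: Q = ω₀L/R = 2.408e+04·0.005/66.6 = 1.808.
Step 5 — 3dB bandwidth: Δω = ω₀/Q = 1.332e+04 rad/s; BW = Δω/(2π) = 2120 Hz.

(a) f₀ = 3832 Hz  (b) Q = 1.808  (c) BW = 2120 Hz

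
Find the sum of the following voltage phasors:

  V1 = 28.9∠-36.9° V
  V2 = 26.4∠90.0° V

Step 1 — Convert each phasor to rectangular form:
  V1 = 28.9·(cos(-36.9°) + j·sin(-36.9°)) = 23.11 - j17.35 V
  V2 = 26.4·(cos(90.0°) + j·sin(90.0°)) = 0 + j26.4 V
Step 2 — Sum components: V_total = 23.11 + j9.048 V.
Step 3 — Convert to polar: |V_total| = 24.82 V, ∠V_total = 21.4°.

V_total = 24.82∠21.4° V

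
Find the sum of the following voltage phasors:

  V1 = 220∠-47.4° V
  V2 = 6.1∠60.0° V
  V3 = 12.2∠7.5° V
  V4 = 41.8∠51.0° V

Step 1 — Convert each phasor to rectangular form:
  V1 = 220·(cos(-47.4°) + j·sin(-47.4°)) = 148.9 - j161.9 V
  V2 = 6.1·(cos(60.0°) + j·sin(60.0°)) = 3.05 + j5.283 V
  V3 = 12.2·(cos(7.5°) + j·sin(7.5°)) = 12.1 + j1.592 V
  V4 = 41.8·(cos(51.0°) + j·sin(51.0°)) = 26.31 + j32.48 V
Step 2 — Sum components: V_total = 190.4 - j122.6 V.
Step 3 — Convert to polar: |V_total| = 226.4 V, ∠V_total = -32.8°.

V_total = 226.4∠-32.8° V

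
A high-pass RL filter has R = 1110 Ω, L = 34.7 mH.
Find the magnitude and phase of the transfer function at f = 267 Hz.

Step 1 — Angular frequency: ω = 2π·267 = 1678 rad/s.
Step 2 — Transfer function: H(jω) = jωL/(R + jωL).
Step 3 — Numerator jωL = j·58.21; denominator R + jωL = 1110 + j58.21.
Step 4 — H = 0.002743 + j0.0523.
Step 5 — Magnitude: |H| = 0.05237 (-25.6 dB); phase: φ = 87.0°.

|H| = 0.05237 (-25.6 dB), φ = 87.0°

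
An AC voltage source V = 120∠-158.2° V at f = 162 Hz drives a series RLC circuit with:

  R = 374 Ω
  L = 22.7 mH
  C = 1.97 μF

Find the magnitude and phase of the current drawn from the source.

Step 1 — Angular frequency: ω = 2π·f = 2π·162 = 1018 rad/s.
Step 2 — Component impedances:
  R: Z = R = 374 Ω
  L: Z = jωL = j·1018·0.0227 = 0 + j23.11 Ω
  C: Z = 1/(jωC) = -j/(ω·C) = 0 - j498.7 Ω
Step 3 — Series combination: Z_total = R + L + C = 374 - j475.6 Ω = 605∠-51.8° Ω.
Step 4 — Source phasor: V = 120∠-158.2° V = -111.4 - j44.56 V.
Step 5 — Ohm's law: I = V / Z_total = (-111.4 - j44.56) / (374 - j475.6) = -0.05594 - j0.1903 A.
Step 6 — Convert to polar: |I| = 0.1983 A, ∠I = -106.4°.

I = 0.1983∠-106.4° A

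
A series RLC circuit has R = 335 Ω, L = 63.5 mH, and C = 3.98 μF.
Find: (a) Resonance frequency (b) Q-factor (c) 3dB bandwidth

Step 1 — Resonance condition Im(Z)=0 gives ω₀ = 1/√(LC).
Step 2 — ω₀ = 1/√(0.0635·3.98e-06) = 1989 rad/s.
Step 3 — f₀ = ω₀/(2π) = 316.6 Hz.
Step 4 — Series Q: Q = ω₀L/R = 1989·0.0635/335 = 0.3771.
Step 5 — 3dB bandwidth: Δω = ω₀/Q = 5276 rad/s; BW = Δω/(2π) = 839.6 Hz.

(a) f₀ = 316.6 Hz  (b) Q = 0.3771  (c) BW = 839.6 Hz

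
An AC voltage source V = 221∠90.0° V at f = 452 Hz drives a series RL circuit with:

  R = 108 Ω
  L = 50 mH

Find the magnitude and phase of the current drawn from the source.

Step 1 — Angular frequency: ω = 2π·f = 2π·452 = 2840 rad/s.
Step 2 — Component impedances:
  R: Z = R = 108 Ω
  L: Z = jωL = j·2840·0.05 = 0 + j142 Ω
Step 3 — Series combination: Z_total = R + L = 108 + j142 Ω = 178.4∠52.7° Ω.
Step 4 — Source phasor: V = 221∠90.0° V = 0 + j221 V.
Step 5 — Ohm's law: I = V / Z_total = (0 + j221) / (108 + j142) = 0.986 + j0.7499 A.
Step 6 — Convert to polar: |I| = 1.239 A, ∠I = 37.3°.

I = 1.239∠37.3° A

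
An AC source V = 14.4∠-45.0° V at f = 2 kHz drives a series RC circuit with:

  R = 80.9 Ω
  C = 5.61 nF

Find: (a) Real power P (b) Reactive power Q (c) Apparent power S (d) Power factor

Step 1 — Angular frequency: ω = 2π·f = 2π·2000 = 1.257e+04 rad/s.
Step 2 — Component impedances:
  R: Z = R = 80.9 Ω
  C: Z = 1/(jωC) = -j/(ω·C) = 0 - j1.418e+04 Ω
Step 3 — Series combination: Z_total = R + C = 80.9 - j1.418e+04 Ω = 1.419e+04∠-89.7° Ω.
Step 4 — Source phasor: V = 14.4∠-45.0° V = 10.18 - j10.18 V.
Step 5 — Current: I = V / Z = 0.0007219 + j0.0007137 A = 0.001015∠44.7° A.
Step 6 — Complex power: S = V·I* = 8.337e-05 - j0.01462 VA.
Step 7 — Real power: P = Re(S) = 8.337e-05 W.
Step 8 — Reactive power: Q = Im(S) = -0.01462 VAR.
Step 9 — Apparent power: |S| = 0.01462 VA.
Step 10 — Power factor: PF = P/|S| = 0.005703 (leading).

(a) P = 8.337e-05 W  (b) Q = -0.01462 VAR  (c) S = 0.01462 VA  (d) PF = 0.005703 (leading)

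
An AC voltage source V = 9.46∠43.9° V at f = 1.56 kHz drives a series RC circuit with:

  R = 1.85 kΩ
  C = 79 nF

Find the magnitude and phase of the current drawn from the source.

Step 1 — Angular frequency: ω = 2π·f = 2π·1560 = 9802 rad/s.
Step 2 — Component impedances:
  R: Z = R = 1850 Ω
  C: Z = 1/(jωC) = -j/(ω·C) = 0 - j1291 Ω
Step 3 — Series combination: Z_total = R + C = 1850 - j1291 Ω = 2256∠-34.9° Ω.
Step 4 — Source phasor: V = 9.46∠43.9° V = 6.816 + j6.56 V.
Step 5 — Ohm's law: I = V / Z_total = (6.816 + j6.56) / (1850 - j1291) = 0.0008132 + j0.004113 A.
Step 6 — Convert to polar: |I| = 0.004193 A, ∠I = 78.8°.

I = 0.004193∠78.8° A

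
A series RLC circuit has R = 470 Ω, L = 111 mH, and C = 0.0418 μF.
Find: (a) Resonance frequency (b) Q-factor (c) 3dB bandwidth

Step 1 — Resonance: ω₀ = 1/√(LC) = 1/√(0.111·4.18e-08) = 1.468e+04 rad/s.
Step 2 — f₀ = ω₀/(2π) = 2337 Hz.
Step 3 — Series Q: Q = ω₀L/R = 1.468e+04·0.111/470 = 3.467.
Step 4 — Bandwidth: Δω = ω₀/Q = 4234 rad/s; BW = Δω/(2π) = 673.9 Hz.

(a) f₀ = 2337 Hz  (b) Q = 3.467  (c) BW = 673.9 Hz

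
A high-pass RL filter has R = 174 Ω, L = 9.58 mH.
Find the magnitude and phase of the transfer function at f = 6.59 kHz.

Step 1 — Angular frequency: ω = 2π·6590 = 4.141e+04 rad/s.
Step 2 — Transfer function: H(jω) = jωL/(R + jωL).
Step 3 — Numerator jωL = j·396.7; denominator R + jωL = 174 + j396.7.
Step 4 — H = 0.8386 + j0.3679.
Step 5 — Magnitude: |H| = 0.9158 (-0.8 dB); phase: φ = 23.7°.

|H| = 0.9158 (-0.8 dB), φ = 23.7°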